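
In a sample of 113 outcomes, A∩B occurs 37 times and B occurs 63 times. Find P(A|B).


P(A|B) = P(A∩B)/P(B) = (37/113)/(63/113) = 37/63

37/63


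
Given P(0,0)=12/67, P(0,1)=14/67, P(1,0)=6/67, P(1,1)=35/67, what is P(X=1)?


P(X=1) = P(1,0)+P(1,1) = 6/67 + 35/67 = 41/67

41/67


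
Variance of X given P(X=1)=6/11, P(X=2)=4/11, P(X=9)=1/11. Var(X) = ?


E[X] = 23/11, E[X^2] = 103/11
Var(X) = E[X^2] - (E[X])^2 = 103/11 - (23/11)^2 = 604/121

604/121


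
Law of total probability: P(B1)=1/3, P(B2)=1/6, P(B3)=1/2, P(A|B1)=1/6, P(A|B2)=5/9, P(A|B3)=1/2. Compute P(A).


P(A) = P(A|B1)P(B1) + P(A|B2)P(B2) + P(A|B3)P(B3)
= 1/6*1/3 + 5/9*1/6 + 1/2*1/2
= 1/18 + 5/54 + 1/4 = 43/108

43/108


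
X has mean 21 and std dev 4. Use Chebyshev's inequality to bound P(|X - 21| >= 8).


k = 8/4 = 2
Chebyshev: P(|X-mu| >= k*sigma) <= 1/k^2 = 1/2^2 = 1/4

1/4


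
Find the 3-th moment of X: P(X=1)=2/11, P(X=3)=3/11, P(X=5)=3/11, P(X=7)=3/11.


E[X^3] = sum(x^3 * P(x))
= 1*2/11 + 27*3/11 + 125*3/11 + 343*3/11
= 1487/11

1487/11


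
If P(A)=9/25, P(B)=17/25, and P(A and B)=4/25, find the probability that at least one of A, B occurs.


P(A∪B) = P(A) + P(B) - P(A∩B)
= 9/25 + 17/25 - 4/25 = 22/25

22/25


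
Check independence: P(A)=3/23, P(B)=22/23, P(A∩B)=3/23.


P(A)*P(B) = 3/23*22/23 = 66/529
P(A∩B) = 3/23 != 66/529, so not independent

No, A and B are not independent


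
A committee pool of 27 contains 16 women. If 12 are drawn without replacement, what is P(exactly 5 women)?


P(X=5) = C(16,5)*C(11,7) / C(27,12)
= 4368*330 / 17383860
= 1441440/17383860 = 616/7429

616/7429


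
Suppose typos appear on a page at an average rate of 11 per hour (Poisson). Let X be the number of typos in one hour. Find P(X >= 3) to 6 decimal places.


P(X>=3) = 1 - P(X<=2) = 1 - (e^(-11)*11^0/0! + e^(-11)*11^1/1! + e^(-11)*11^2/2!)
≈ 1 - (0.0000167017 + 0.0001837187 + 0.0010104529)
= 1 - 0.0012108733 = 0.9987891267
≈ 0.998789

0.998789


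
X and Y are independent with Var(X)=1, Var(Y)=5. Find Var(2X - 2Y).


Independence => Cov(X,Y)=0
Var(2X - 2Y) = 2^2*Var(X) + (-2)^2*Var(Y)
= 4*1 + 4*5 = 24

24


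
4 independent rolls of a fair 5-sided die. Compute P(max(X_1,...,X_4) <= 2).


P(max <= 2) = P(all X_i <= 2) = (P(X_1 <= 2))^4
= (2/5)^4 = 16/625

16/625


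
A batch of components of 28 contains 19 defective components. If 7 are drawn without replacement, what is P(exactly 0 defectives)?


P(X=0) = C(19,0)*C(9,7) / C(28,7)
= 1*36 / 1184040
= 36/1184040 = 1/32890

1/32890


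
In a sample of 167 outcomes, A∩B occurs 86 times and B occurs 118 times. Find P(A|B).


P(A|B) = P(A∩B)/P(B) = (86/167)/(118/167) = 86/118 = 43/59

43/59


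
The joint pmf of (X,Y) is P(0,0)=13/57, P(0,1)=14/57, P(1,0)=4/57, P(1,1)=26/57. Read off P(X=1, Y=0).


Read from table: P(X=1, Y=0) = 4/57

4/57


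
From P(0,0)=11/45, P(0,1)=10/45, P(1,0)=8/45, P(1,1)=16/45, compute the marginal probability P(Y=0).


P(Y=0) = P(0,0)+P(1,0) = 11/45 + 8/45 = 19/45

19/45


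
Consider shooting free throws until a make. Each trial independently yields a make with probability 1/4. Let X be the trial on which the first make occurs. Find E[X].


For geometric (trials until first success), E[X] = 1/p = 1/(1/4) = 4

4


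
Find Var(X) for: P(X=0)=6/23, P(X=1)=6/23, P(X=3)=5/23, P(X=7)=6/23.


E[X] = 63/23, E[X^2] = 15
Var(X) = E[X^2] - (E[X])^2 = 15 - (63/23)^2 = 3966/529

3966/529


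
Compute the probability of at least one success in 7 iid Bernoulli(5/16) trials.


P(at least one) = 1 - P(none)
P(none) = (1 - 5/16)^7 = (11/16)^7 = 19487171/268435456
P(at least one) = 1 - 19487171/268435456 = 248948285/268435456

248948285/268435456


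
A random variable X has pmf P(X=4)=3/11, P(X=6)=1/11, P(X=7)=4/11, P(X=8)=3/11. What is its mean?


E[X] = sum(x * P(x))
= 4*3/11 + 6*1/11 + 7*4/11 + 8*3/11
= 70/11

70/11


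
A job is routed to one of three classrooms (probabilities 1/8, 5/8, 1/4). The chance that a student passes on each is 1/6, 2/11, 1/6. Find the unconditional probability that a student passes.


P(A) = P(A|B1)P(B1) + P(A|B2)P(B2) + P(A|B3)P(B3)
= 1/6*1/8 + 2/11*5/8 + 1/6*1/4
= 1/48 + 5/44 + 1/24 = 31/176

31/176


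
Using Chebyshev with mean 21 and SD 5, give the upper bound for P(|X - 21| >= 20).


k = 20/5 = 4
Chebyshev: P(|X-mu| >= k*sigma) <= 1/k^2 = 1/4^2 = 1/16

1/16


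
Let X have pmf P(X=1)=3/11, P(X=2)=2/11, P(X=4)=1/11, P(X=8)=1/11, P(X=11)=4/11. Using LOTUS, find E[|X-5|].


E[|X-5|] = sum(g(x)*P(x))
= 4*3/11 + 3*2/11 + 1*1/11 + 3*1/11 + 6*4/11
= 46/11

46/11


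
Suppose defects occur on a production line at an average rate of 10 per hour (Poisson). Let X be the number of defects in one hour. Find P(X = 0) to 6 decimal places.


P(X=0) = e^(-10) * 10^0 / 0!
≈ 0.00004539992976 * 1 / 1
≈ 0.000045

0.000045


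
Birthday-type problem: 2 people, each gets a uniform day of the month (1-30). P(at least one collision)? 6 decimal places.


P(all different) = prod((30-i)/30 for i=0..1) = 0.966667
P(at least one match) = 1 - 0.966667 = 0.033333

0.033333


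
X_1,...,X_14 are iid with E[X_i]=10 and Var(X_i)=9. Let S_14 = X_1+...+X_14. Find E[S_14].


E[S_n] = n*E[X_1] = 14*10 = 140

140


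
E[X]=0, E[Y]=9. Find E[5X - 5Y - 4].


E[5X - 5Y - 4] = 5*E[X] - 5*E[Y] - 4
= (5)*(0) + (-5)*(9) + (-4)
= 0 - 45 - 4 = -49

-49


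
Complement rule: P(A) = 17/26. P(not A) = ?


P(A') = 1 - P(A) = 1 - 17/26 = 9/26

9/26


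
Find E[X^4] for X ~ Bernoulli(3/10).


For Bernoulli: X in {0,1}
E[X^4] = 0^4*(1-3/10) + 1^4*3/10 = 3/10

3/10


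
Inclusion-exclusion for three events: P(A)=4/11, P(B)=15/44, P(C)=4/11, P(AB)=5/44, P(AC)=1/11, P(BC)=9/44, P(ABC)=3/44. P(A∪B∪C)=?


P(A∪B∪C) = P(A)+P(B)+P(C) - P(AB)-P(AC)-P(BC) + P(ABC)
= 4/11+15/44+4/11 - 5/44-1/11-9/44 + 3/44
= 8/11

8/11


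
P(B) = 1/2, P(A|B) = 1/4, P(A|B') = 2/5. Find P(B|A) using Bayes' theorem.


P(A) = P(A|B)P(B) + P(A|B')P(B') = 1/4*1/2 + 2/5*1/2 = 13/40
P(B|A) = P(A|B)P(B)/P(A) = (1/8)/(13/40) = 5/13

5/13


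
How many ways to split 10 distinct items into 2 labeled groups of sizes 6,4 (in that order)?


10! = 3628800
Denominator: 6!=720 * 4!=24
Coefficient = 3628800 / 17280 = 210

210


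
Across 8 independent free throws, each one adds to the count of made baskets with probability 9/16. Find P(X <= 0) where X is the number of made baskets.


P(X<=0) = P(X=0)
= 5764801/4294967296
= 5764801/4294967296

5764801/4294967296


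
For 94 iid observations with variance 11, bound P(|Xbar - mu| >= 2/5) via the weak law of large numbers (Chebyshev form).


Var(Xbar) = Var(X)/n = 11/94
Chebyshev: P(|Xbar-mu| >= 2/5) <= Var(Xbar)/(2/5)^2 = (11/94)/(4/25) = 275/376

275/376


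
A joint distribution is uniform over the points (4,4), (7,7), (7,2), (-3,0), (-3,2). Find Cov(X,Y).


E[X]=12/5, E[Y]=3, E[XY]=73/5
Cov(X,Y) = E[XY] - E[X]E[Y] = 73/5 - 12/5*3 = 37/5

37/5


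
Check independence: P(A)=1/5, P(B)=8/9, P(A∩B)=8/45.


P(A)*P(B) = 1/5*8/9 = 8/45
P(A∩B) = 8/45, which equals P(A)P(B), so independent

Yes, A and B are independent


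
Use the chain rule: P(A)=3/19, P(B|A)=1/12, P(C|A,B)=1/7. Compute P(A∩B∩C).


P(A∩B∩C) = P(A) * P(B|A) * P(C|A∩B)
= 3/19 * 1/12 * 1/7
= 1/76 * 1/7 = 1/532

1/532


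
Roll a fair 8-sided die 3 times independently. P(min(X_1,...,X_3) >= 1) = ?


P(min >= 1) = P(all X_i >= 1) = (P(X_1 >= 1))^3
= (8/8)^3 = 1^3 = 1

1


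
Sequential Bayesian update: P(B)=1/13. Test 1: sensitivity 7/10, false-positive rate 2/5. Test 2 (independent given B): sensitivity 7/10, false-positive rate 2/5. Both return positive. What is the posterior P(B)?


After test 1: P(+) = 7/10*1/13 + 2/5*12/13 = 11/26
P(B|+) = (7/130)/(11/26) = 7/55
After test 2 (use post1 as new prior): P(+) = 7/10*7/55 + 2/5*48/55 = 241/550
P(B|+,+) = (49/550)/(241/550) = 49/241

49/241


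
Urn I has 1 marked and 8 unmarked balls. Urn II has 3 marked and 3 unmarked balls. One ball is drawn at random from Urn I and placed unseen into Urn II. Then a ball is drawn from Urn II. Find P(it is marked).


P(transfer marked) = 1/9; P(transfer unmarked) = 8/9
If marked transferred: Urn II has 4 marked of 7, so P(marked|marked moved) = 4/7
If unmarked transferred: Urn II has 3 marked of 7, so P(marked|unmarked moved) = 3/7
By total probability: P(marked) = 1/9*4/7 + 8/9*3/7 = 4/9

4/9


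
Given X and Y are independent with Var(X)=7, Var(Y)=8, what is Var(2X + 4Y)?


Independence => Cov(X,Y)=0
Var(2X + 4Y) = 2^2*Var(X) + 4^2*Var(Y)
= 4*7 + 16*8 = 156

156


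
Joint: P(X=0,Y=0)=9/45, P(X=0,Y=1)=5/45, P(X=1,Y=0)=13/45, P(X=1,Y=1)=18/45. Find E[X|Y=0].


P(Y=0) = 22/45
E[X|Y=0] = (0*9 + 1*13)/22 = 13/22

13/22


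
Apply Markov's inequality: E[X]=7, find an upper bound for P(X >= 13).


Markov: P(X >= a) <= E[X]/a
P(X >= 13) <= 7/13

7/13


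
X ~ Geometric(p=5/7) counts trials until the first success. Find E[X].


For geometric (trials until first success), E[X] = 1/p = 1/(5/7) = 7/5

7/5


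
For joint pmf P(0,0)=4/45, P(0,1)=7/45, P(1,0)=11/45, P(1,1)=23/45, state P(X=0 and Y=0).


Read from table: P(X=0, Y=0) = 4/45

4/45


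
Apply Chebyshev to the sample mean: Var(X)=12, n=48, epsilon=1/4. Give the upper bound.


Var(Xbar) = Var(X)/n = 12/48
Chebyshev: P(|Xbar-mu| >= 1/4) <= Var(Xbar)/(1/4)^2 = (1/4)/(1/16) = 4
Bound exceeds 1, so trivial bound: 1

1


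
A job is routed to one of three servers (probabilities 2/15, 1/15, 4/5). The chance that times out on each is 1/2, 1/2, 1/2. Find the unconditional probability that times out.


P(A) = P(A|B1)P(B1) + P(A|B2)P(B2) + P(A|B3)P(B3)
= 1/2*2/15 + 1/2*1/15 + 1/2*4/5
= 1/15 + 1/30 + 2/5 = 1/2

1/2


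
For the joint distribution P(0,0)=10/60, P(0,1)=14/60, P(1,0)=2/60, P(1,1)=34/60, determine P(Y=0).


P(Y=0) = P(0,0)+P(1,0) = 10/60 + 2/60 = 12/60 = 1/5

1/5


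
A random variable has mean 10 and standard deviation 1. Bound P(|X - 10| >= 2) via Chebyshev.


k = 2/1 = 2
Chebyshev: P(|X-mu| >= k*sigma) <= 1/k^2 = 1/2^2 = 1/4

1/4


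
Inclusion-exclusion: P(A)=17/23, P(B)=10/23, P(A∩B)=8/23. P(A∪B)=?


P(A∪B) = P(A) + P(B) - P(A∩B)
= 17/23 + 10/23 - 8/23 = 19/23

19/23


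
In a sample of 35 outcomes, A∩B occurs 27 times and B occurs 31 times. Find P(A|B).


P(A|B) = P(A∩B)/P(B) = (27/35)/(31/35) = 27/31

27/31


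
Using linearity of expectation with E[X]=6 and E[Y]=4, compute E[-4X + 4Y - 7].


E[-4X + 4Y - 7] = -4*E[X] + 4*E[Y] - 7
= (-4)*(6) + (4)*(4) + (-7)
= -24 + 16 - 7 = -15

-15


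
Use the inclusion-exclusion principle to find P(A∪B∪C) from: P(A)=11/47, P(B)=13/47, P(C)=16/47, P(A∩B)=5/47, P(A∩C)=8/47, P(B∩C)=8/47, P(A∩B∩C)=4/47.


P(A∪B∪C) = P(A)+P(B)+P(C) - P(AB)-P(AC)-P(BC) + P(ABC)
= 11/47+13/47+16/47 - 5/47-8/47-8/47 + 4/47
= 23/47

23/47


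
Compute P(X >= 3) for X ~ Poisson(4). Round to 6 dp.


P(X>=3) = 1 - P(X<=2) = 1 - (e^(-4)*4^0/0! + e^(-4)*4^1/1! + e^(-4)*4^2/2!)
≈ 1 - (0.0183156389 + 0.0732625556 + 0.1465251111)
= 1 - 0.2381033056 = 0.7618966944
≈ 0.761897

0.761897


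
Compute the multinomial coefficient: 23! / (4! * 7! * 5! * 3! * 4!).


23! = 25852016738884976640000
Denominator: 4!=24 * 7!=5040 * 5!=120 * 3!=6 * 4!=24
Coefficient = 25852016738884976640000 / 2090188800 = 12368268712800

12368268712800


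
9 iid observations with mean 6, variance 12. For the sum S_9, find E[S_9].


E[S_n] = n*E[X_1] = 9*6 = 54

54


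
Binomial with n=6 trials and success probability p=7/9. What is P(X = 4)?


P(X=4) = C(6,4) * p^4 * (1-p)^2
= 15 * 2401/6561 * 4/81
= 48020/177147

48020/177147


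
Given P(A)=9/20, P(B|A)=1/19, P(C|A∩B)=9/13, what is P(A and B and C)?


P(A∩B∩C) = P(A) * P(B|A) * P(C|A∩B)
= 9/20 * 1/19 * 9/13
= 9/380 * 9/13 = 81/4940

81/4940


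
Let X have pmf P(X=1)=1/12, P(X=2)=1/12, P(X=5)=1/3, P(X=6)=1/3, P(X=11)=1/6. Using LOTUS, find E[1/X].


E[1/X] = sum(g(x)*P(x))
= 1*1/12 + 1/2*1/12 + 1/5*1/3 + 1/6*1/3 + 1/11*1/6
= 1039/3960

1039/3960


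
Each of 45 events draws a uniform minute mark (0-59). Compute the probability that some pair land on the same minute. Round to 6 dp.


P(all different) = prod((60-i)/60 for i=0..44) = 0.000000
P(at least one match) = 1 - 0.000000 = 1.000000

1.000000


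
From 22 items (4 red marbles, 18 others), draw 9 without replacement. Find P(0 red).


P(X=0) = C(4,0)*C(18,9) / C(22,9)
= 1*48620 / 497420
= 48620/497420 = 13/133

13/133


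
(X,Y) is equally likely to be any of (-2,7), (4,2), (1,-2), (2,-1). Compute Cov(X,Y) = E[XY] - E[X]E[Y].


E[X]=5/4, E[Y]=3/2, E[XY]=-5/2
Cov(X,Y) = E[XY] - E[X]E[Y] = -5/2 - 5/4*3/2 = -35/8

-35/8


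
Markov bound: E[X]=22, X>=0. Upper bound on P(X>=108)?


Markov: P(X >= a) <= E[X]/a
P(X >= 108) <= 22/108 = 11/54

11/54


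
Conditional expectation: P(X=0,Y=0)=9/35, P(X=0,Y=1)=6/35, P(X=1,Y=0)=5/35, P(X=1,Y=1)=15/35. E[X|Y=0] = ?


P(Y=0) = 14/35
E[X|Y=0] = (0*9 + 1*5)/14 = 5/14

5/14


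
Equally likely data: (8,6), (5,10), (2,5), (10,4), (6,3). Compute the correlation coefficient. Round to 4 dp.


Cov(X,Y) = -1.5200, Var(X) = 7.3600, Var(Y) = 5.8400
rho = Cov/(sqrt(VarX)*sqrt(VarY)) = -0.2318

-0.2318


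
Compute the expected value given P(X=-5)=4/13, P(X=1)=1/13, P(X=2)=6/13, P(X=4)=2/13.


E[X] = sum(x * P(x))
= -5*4/13 + 1*1/13 + 2*6/13 + 4*2/13
= 1/13

1/13


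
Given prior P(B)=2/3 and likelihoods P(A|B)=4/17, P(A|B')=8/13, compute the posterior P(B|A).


P(A) = P(A|B)P(B) + P(A|B')P(B') = 4/17*2/3 + 8/13*1/3 = 80/221
P(B|A) = P(A|B)P(B)/P(A) = (8/51)/(80/221) = 13/30

13/30


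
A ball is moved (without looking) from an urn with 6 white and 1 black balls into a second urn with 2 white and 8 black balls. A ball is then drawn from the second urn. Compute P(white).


P(transfer white) = 6/7; P(transfer black) = 1/7
If white transferred: Urn II has 3 white of 11, so P(white|white moved) = 3/11
If black transferred: Urn II has 2 white of 11, so P(white|black moved) = 2/11
By total probability: P(white) = 6/7*3/11 + 1/7*2/11 = 20/77

20/77


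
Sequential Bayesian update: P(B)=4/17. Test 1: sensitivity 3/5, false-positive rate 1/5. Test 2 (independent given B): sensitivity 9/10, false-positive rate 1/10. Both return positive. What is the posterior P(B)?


After test 1: P(+) = 3/5*4/17 + 1/5*13/17 = 5/17
P(B|+) = (12/85)/(5/17) = 12/25
After test 2 (use post1 as new prior): P(+) = 9/10*12/25 + 1/10*13/25 = 121/250
P(B|+,+) = (54/125)/(121/250) = 108/121

108/121


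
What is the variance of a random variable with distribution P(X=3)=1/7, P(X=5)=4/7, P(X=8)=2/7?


E[X] = 39/7, E[X^2] = 237/7
Var(X) = E[X^2] - (E[X])^2 = 237/7 - (39/7)^2 = 138/49

138/49


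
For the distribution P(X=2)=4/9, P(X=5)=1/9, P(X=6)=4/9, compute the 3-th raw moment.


E[X^3] = sum(x^3 * P(x))
= 8*4/9 + 125*1/9 + 216*4/9
= 1021/9

1021/9


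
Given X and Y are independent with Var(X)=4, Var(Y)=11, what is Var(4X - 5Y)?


Independence => Cov(X,Y)=0
Var(4X - 5Y) = 4^2*Var(X) + (-5)^2*Var(Y)
= 16*4 + 25*11 = 339

339


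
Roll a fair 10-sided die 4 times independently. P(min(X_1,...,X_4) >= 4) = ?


P(min >= 4) = P(all X_i >= 4) = (P(X_1 >= 4))^4
= (7/10)^4 = 2401/10000

2401/10000


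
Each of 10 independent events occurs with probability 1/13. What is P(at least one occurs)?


P(at least one) = 1 - P(none)
P(none) = (1 - 1/13)^10 = (12/13)^10 = 61917364224/137858491849
P(at least one) = 1 - 61917364224/137858491849 = 75941127625/137858491849

75941127625/137858491849


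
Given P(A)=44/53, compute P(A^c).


P(A') = 1 - P(A) = 1 - 44/53 = 9/53

9/53


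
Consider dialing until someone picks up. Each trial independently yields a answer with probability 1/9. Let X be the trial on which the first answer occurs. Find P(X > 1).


P(X > 1) = P(first 1 trials all fail) = (1-p)^1 = (8/9)^1 = 8/9

8/9


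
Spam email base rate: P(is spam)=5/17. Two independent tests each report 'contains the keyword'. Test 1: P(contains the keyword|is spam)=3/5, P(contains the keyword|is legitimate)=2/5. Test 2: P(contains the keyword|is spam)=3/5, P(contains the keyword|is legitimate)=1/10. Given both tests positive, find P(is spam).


After test 1: P(+) = 3/5*5/17 + 2/5*12/17 = 39/85
P(B|+) = (3/17)/(39/85) = 5/13
After test 2 (use post1 as new prior): P(+) = 3/5*5/13 + 1/10*8/13 = 19/65
P(B|+,+) = (3/13)/(19/65) = 15/19

15/19


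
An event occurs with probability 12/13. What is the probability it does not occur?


P(A') = 1 - P(A) = 1 - 12/13 = 1/13

1/13


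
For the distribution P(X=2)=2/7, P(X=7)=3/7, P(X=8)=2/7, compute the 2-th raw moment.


E[X^2] = sum(x^2 * P(x))
= 4*2/7 + 49*3/7 + 64*2/7
= 283/7

283/7


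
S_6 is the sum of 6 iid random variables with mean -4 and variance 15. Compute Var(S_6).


By independence, Var(S_n) = n*Var(X_1) = 6*15 = 90

90


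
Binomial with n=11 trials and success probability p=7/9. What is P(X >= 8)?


P(X>=8) = P(X=8) + P(X=9) + P(X=10) + P(X=11)
= 2536512440/10460353203 + 8877793540/31381059609 + 6214455478/31381059609 + 1977326743/31381059609
= 8226371027/10460353203

8226371027/10460353203


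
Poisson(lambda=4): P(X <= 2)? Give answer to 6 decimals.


P(X<=2) = e^(-4)*4^0/0! + e^(-4)*4^1/1! + e^(-4)*4^2/2!
≈ 0.0183156389 + 0.0732625556 + 0.1465251111
= 0.2381033056
≈ 0.238103

0.238103


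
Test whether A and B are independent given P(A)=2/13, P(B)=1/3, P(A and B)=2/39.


P(A)*P(B) = 2/13*1/3 = 2/39
P(A∩B) = 2/39, which equals P(A)P(B), so independent

Yes, A and B are independent


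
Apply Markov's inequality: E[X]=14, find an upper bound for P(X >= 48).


Markov: P(X >= a) <= E[X]/a
P(X >= 48) <= 14/48 = 7/24

7/24


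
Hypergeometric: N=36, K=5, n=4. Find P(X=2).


P(X=2) = C(5,2)*C(31,2) / C(36,4)
= 10*465 / 58905
= 4650/58905 = 310/3927

310/3927


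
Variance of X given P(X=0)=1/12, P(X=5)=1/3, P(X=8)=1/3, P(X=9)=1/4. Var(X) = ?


E[X] = 79/12, E[X^2] = 599/12
Var(X) = E[X^2] - (E[X])^2 = 599/12 - (79/12)^2 = 947/144

947/144


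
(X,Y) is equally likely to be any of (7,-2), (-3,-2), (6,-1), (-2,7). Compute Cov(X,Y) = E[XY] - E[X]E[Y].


E[X]=2, E[Y]=1/2, E[XY]=-7
Cov(X,Y) = E[XY] - E[X]E[Y] = -7 - 2*1/2 = -8

-8


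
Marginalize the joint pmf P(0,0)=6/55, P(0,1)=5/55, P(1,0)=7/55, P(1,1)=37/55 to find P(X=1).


P(X=1) = P(1,0)+P(1,1) = 7/55 + 37/55 = 44/55 = 4/5

4/5


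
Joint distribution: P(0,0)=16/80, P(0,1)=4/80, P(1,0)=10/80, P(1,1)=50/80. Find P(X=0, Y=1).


Read from table: P(X=0, Y=1) = 4/80 = 1/20

1/20


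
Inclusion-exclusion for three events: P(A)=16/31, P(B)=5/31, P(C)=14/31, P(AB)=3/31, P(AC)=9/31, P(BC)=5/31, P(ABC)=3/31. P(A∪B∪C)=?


P(A∪B∪C) = P(A)+P(B)+P(C) - P(AB)-P(AC)-P(BC) + P(ABC)
= 16/31+5/31+14/31 - 3/31-9/31-5/31 + 3/31
= 21/31

21/31


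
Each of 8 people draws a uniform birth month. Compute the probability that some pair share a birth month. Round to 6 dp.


P(all different) = prod((12-i)/12 for i=0..7) = 0.046417
P(at least one match) = 1 - 0.046417 = 0.953583

0.953583


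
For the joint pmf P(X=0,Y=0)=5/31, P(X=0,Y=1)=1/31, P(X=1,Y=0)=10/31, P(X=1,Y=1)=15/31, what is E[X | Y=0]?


P(Y=0) = 15/31
E[X|Y=0] = (0*5 + 1*10)/15 = 10/15 = 2/3

2/3


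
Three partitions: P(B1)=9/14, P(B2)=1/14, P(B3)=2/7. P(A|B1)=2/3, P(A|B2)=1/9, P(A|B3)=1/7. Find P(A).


P(A) = P(A|B1)P(B1) + P(A|B2)P(B2) + P(A|B3)P(B3)
= 2/3*9/14 + 1/9*1/14 + 1/7*2/7
= 3/7 + 1/126 + 2/49 = 421/882

421/882


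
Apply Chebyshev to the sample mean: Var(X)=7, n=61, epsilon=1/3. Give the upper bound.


Var(Xbar) = Var(X)/n = 7/61
Chebyshev: P(|Xbar-mu| >= 1/3) <= Var(Xbar)/(1/3)^2 = (7/61)/(1/9) = 63/61
Bound exceeds 1, so trivial bound: 1

1


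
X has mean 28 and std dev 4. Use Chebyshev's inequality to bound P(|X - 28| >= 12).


k = 12/4 = 3
Chebyshev: P(|X-mu| >= k*sigma) <= 1/k^2 = 1/3^2 = 1/9

1/9


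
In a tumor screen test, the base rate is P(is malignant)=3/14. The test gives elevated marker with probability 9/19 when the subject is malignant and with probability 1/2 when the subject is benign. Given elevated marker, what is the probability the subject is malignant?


P(A) = P(A|B)P(B) + P(A|B')P(B') = 9/19*3/14 + 1/2*11/14 = 263/532
P(B|A) = P(A|B)P(B)/P(A) = (27/266)/(263/532) = 54/263

54/263


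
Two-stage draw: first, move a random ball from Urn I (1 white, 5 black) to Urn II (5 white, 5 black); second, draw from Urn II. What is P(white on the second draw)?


P(transfer white) = 1/6; P(transfer black) = 5/6
If white transferred: Urn II has 6 white of 11, so P(white|white moved) = 6/11
If black transferred: Urn II has 5 white of 11, so P(white|black moved) = 5/11
By total probability: P(white) = 1/6*6/11 + 5/6*5/11 = 31/66

31/66


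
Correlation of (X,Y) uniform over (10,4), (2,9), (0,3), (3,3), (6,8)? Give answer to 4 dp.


Cov(X,Y) = 0.3200, Var(X) = 12.1600, Var(Y) = 6.6400
rho = Cov/(sqrt(VarX)*sqrt(VarY)) = 0.0356

0.0356


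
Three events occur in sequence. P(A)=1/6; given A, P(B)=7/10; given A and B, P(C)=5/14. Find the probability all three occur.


P(A∩B∩C) = P(A) * P(B|A) * P(C|A∩B)
= 1/6 * 7/10 * 5/14
= 7/60 * 5/14 = 1/24

1/24


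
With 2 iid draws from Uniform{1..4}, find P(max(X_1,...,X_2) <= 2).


P(max <= 2) = P(all X_i <= 2) = (P(X_1 <= 2))^2
= (2/4)^2 = (1/2)^2 = 1/4

1/4


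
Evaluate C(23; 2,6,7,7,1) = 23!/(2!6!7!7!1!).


23! = 25852016738884976640000
Denominator: 2!=2 * 6!=720 * 7!=5040 * 7!=5040 * 1!=1
Coefficient = 25852016738884976640000 / 36578304000 = 706758212160

706758212160


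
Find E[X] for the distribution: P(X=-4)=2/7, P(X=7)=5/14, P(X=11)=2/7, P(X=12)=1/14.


E[X] = sum(x * P(x))
= -4*2/7 + 7*5/14 + 11*2/7 + 12*1/14
= 75/14

75/14


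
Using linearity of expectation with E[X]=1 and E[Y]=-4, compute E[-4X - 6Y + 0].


E[-4X - 6Y + 0] = -4*E[X] - 6*E[Y] + 0
= (-4)*(1) + (-6)*(-4) + (0)
= -4 + 24 + 0 = 20

20


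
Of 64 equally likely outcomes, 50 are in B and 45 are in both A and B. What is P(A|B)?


P(A|B) = P(A∩B)/P(B) = (45/64)/(50/64) = 45/50 = 9/10

9/10


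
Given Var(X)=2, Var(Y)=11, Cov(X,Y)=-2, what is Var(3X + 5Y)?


Var(3X + 5Y) = 3^2*Var(X) + 5^2*Var(Y) + 2*3*5*Cov(X,Y)
= 9*2 + 25*11 + 30*(-2)
= 18 + 275 - 60 = 233

233


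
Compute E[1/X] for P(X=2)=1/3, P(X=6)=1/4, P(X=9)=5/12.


E[1/X] = sum(g(x)*P(x))
= 1/2*1/3 + 1/6*1/4 + 1/9*5/12
= 55/216

55/216


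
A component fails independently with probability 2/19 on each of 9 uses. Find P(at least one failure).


P(at least one) = 1 - P(none)
P(none) = (1 - 2/19)^9 = (17/19)^9 = 118587876497/322687697779
P(at least one) = 1 - 118587876497/322687697779 = 204099821282/322687697779

204099821282/322687697779


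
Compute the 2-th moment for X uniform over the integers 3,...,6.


E[X^2] = (1/4) * sum(x^2 for x=3..6)
= 86/4 = 43/2

43/2


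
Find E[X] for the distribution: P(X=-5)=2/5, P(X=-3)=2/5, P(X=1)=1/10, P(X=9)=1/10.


E[X] = sum(x * P(x))
= -5*2/5 - 3*2/5 + 1*1/10 + 9*1/10
= -11/5

-11/5


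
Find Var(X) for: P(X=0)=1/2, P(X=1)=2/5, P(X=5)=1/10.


E[X] = 9/10, E[X^2] = 29/10
Var(X) = E[X^2] - (E[X])^2 = 29/10 - (9/10)^2 = 209/100

209/100


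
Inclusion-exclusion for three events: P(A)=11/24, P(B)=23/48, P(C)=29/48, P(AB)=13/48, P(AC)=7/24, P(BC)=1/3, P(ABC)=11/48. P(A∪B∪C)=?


P(A∪B∪C) = P(A)+P(B)+P(C) - P(AB)-P(AC)-P(BC) + P(ABC)
= 11/24+23/48+29/48 - 13/48-7/24-1/3 + 11/48
= 7/8

7/8


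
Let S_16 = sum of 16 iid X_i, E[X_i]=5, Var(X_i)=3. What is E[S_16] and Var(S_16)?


E[S_n] = n*mu = 16*5 = 80
Var(S_n) = n*sigma^2 = 16*3 = 48

E[S_16]=80, Var(S_16)=48


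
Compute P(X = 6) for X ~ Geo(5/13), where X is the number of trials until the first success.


P(X=6) = (1-p)^5 * p = (8/13)^5 * 5/13
= 32768/371293 * 5/13 = 163840/4826809

163840/4826809


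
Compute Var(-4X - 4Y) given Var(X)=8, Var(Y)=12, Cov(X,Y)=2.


Var(-4X - 4Y) = (-4)^2*Var(X) + (-4)^2*Var(Y) + 2*(-4)*(-4)*Cov(X,Y)
= 16*8 + 16*12 + 32*2
= 128 + 192 + 64 = 384

384


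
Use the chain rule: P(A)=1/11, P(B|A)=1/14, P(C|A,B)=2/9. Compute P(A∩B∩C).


P(A∩B∩C) = P(A) * P(B|A) * P(C|A∩B)
= 1/11 * 1/14 * 2/9
= 1/154 * 2/9 = 1/693

1/693


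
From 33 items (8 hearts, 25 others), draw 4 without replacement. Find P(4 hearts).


P(X=4) = C(8,4)*C(25,0) / C(33,4)
= 70*1 / 40920
= 70/40920 = 7/4092

7/4092


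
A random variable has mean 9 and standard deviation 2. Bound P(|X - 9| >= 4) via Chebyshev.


k = 4/2 = 2
Chebyshev: P(|X-mu| >= k*sigma) <= 1/k^2 = 1/2^2 = 1/4

1/4


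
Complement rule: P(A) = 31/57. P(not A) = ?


P(A') = 1 - P(A) = 1 - 31/57 = 26/57

26/57


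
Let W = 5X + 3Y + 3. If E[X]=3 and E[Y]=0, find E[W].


E[5X + 3Y + 3] = 5*E[X] + 3*E[Y] + 3
= (5)*(3) + (3)*(0) + (3)
= 15 + 0 + 3 = 18

18


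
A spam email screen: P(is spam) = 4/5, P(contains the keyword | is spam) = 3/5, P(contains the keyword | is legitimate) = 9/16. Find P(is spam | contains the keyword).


P(A) = P(A|B)P(B) + P(A|B')P(B') = 3/5*4/5 + 9/16*1/5 = 237/400
P(B|A) = P(A|B)P(B)/P(A) = (12/25)/(237/400) = 64/79

64/79


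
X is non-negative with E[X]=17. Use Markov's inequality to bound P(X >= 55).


Markov: P(X >= a) <= E[X]/a
P(X >= 55) <= 17/55

17/55


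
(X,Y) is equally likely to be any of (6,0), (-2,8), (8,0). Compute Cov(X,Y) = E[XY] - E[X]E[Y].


E[X]=4, E[Y]=8/3, E[XY]=-16/3
Cov(X,Y) = E[XY] - E[X]E[Y] = -16/3 - 4*8/3 = -16

-16


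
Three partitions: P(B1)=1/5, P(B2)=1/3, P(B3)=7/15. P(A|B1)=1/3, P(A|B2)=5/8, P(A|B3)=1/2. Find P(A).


P(A) = P(A|B1)P(B1) + P(A|B2)P(B2) + P(A|B3)P(B3)
= 1/3*1/5 + 5/8*1/3 + 1/2*7/15
= 1/15 + 5/24 + 7/30 = 61/120

61/120


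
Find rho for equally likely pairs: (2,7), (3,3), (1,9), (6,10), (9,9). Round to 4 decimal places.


Cov(X,Y) = 2.6800, Var(X) = 8.5600, Var(Y) = 6.2400
rho = Cov/(sqrt(VarX)*sqrt(VarY)) = 0.3667

0.3667


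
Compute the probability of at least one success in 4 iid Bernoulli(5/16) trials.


P(at least one) = 1 - P(none)
P(none) = (1 - 5/16)^4 = (11/16)^4 = 14641/65536
P(at least one) = 1 - 14641/65536 = 50895/65536

50895/65536


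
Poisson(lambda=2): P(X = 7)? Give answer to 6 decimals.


P(X=7) = e^(-2) * 2^7 / 7!
≈ 0.1353352832 * 128 / 5040
≈ 0.003437

0.003437


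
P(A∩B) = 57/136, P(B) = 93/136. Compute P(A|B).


P(A|B) = P(A∩B)/P(B) = (57/136)/(93/136) = 57/93 = 19/31

19/31


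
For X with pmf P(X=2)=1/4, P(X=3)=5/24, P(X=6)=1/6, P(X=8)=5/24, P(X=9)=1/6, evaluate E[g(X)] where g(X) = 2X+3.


E[2X+3] = sum(g(x)*P(x))
= 7*1/4 + 9*5/24 + 15*1/6 + 19*5/24 + 21*1/6
= 163/12

163/12


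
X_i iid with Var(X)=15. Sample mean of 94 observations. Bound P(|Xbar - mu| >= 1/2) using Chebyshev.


Var(Xbar) = Var(X)/n = 15/94
Chebyshev: P(|Xbar-mu| >= 1/2) <= Var(Xbar)/(1/2)^2 = (15/94)/(1/4) = 30/47

30/47


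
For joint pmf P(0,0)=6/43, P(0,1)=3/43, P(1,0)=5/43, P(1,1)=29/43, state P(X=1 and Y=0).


Read from table: P(X=1, Y=0) = 5/43

5/43


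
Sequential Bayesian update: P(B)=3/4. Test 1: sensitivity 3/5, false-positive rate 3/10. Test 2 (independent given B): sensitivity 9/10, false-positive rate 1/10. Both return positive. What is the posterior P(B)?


After test 1: P(+) = 3/5*3/4 + 3/10*1/4 = 21/40
P(B|+) = (9/20)/(21/40) = 6/7
After test 2 (use post1 as new prior): P(+) = 9/10*6/7 + 1/10*1/7 = 11/14
P(B|+,+) = (27/35)/(11/14) = 54/55

54/55


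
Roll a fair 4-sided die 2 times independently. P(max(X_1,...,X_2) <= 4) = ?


P(max <= 4) = P(all X_i <= 4) = (P(X_1 <= 4))^2
= (4/4)^2 = 1^2 = 1

1


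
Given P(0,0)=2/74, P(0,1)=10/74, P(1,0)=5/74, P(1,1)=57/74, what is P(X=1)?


P(X=1) = P(1,0)+P(1,1) = 5/74 + 57/74 = 62/74 = 31/37

31/37


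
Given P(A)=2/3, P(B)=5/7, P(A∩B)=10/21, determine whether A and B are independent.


P(A)*P(B) = 2/3*5/7 = 10/21
P(A∩B) = 10/21, which equals P(A)P(B), so independent

Yes, A and B are independent


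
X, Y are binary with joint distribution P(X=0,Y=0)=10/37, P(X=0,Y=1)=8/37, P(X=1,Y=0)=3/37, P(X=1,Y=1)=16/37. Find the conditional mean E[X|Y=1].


P(Y=1) = 24/37
E[X|Y=1] = (0*8 + 1*16)/24 = 16/24 = 2/3

2/3


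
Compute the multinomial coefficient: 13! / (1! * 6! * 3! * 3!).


13! = 6227020800
Denominator: 1!=1 * 6!=720 * 3!=6 * 3!=6
Coefficient = 6227020800 / 25920 = 240240

240240


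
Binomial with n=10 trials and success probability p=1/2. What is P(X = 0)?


P(X=0) = C(10,0) * p^0 * (1-p)^10
= 1 * 1 * 1/1024
= 1/1024

1/1024


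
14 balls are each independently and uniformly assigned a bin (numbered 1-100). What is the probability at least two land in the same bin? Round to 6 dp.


P(all different) = prod((100-i)/100 for i=0..13) = 0.385214
P(at least one match) = 1 - 0.385214 = 0.614786

0.614786


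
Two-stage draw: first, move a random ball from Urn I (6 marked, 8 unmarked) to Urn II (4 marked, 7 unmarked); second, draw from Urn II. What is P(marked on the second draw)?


P(transfer marked) = 6/14 = 3/7; P(transfer unmarked) = 4/7
If marked transferred: Urn II has 5 marked of 12, so P(marked|marked moved) = 5/12
If unmarked transferred: Urn II has 4 marked of 12, so P(marked|unmarked moved) = 1/3
By total probability: P(marked) = 3/7*5/12 + 4/7*1/3 = 31/84

31/84


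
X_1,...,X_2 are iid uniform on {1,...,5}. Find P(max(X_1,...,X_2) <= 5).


P(max <= 5) = P(all X_i <= 5) = (P(X_1 <= 5))^2
= (5/5)^2 = 1^2 = 1

1


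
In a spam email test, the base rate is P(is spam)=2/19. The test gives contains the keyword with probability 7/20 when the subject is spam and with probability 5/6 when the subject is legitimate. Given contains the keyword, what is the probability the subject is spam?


P(A) = P(A|B)P(B) + P(A|B')P(B') = 7/20*2/19 + 5/6*17/19 = 223/285
P(B|A) = P(A|B)P(B)/P(A) = (7/190)/(223/285) = 21/446

21/446


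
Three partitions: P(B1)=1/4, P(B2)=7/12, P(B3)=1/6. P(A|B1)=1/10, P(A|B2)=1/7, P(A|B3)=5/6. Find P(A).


P(A) = P(A|B1)P(B1) + P(A|B2)P(B2) + P(A|B3)P(B3)
= 1/10*1/4 + 1/7*7/12 + 5/6*1/6
= 1/40 + 1/12 + 5/36 = 89/360

89/360


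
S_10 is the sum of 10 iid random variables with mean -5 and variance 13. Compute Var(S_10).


By independence, Var(S_n) = n*Var(X_1) = 10*13 = 130

130


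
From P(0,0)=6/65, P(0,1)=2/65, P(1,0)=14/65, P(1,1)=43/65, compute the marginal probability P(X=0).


P(X=0) = P(0,0)+P(0,1) = 6/65 + 2/65 = 8/65

8/65


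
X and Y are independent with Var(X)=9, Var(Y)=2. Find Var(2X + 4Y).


Independence => Cov(X,Y)=0
Var(2X + 4Y) = 2^2*Var(X) + 4^2*Var(Y)
= 4*9 + 16*2 = 68

68


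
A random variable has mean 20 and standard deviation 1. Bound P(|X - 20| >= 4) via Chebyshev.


k = 4/1 = 4
Chebyshev: P(|X-mu| >= k*sigma) <= 1/k^2 = 1/4^2 = 1/16

1/16


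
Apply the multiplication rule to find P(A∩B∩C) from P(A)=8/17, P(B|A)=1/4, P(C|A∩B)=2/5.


P(A∩B∩C) = P(A) * P(B|A) * P(C|A∩B)
= 8/17 * 1/4 * 2/5
= 2/17 * 2/5 = 4/85

4/85


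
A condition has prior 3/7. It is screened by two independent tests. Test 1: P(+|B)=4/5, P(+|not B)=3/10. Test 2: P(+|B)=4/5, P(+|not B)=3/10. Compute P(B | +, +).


After test 1: P(+) = 4/5*3/7 + 3/10*4/7 = 18/35
P(B|+) = (12/35)/(18/35) = 2/3
After test 2 (use post1 as new prior): P(+) = 4/5*2/3 + 3/10*1/3 = 19/30
P(B|+,+) = (8/15)/(19/30) = 16/19

16/19


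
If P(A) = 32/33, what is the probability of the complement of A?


P(A') = 1 - P(A) = 1 - 32/33 = 1/33

1/33


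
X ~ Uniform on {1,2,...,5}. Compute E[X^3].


E[X^3] = (1/5) * sum(x^3 for x=1..5)
= 225/5 = 45

45


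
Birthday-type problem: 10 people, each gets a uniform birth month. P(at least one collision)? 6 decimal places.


P(all different) = prod((12-i)/12 for i=0..9) = 0.003868
P(at least one match) = 1 - 0.003868 = 0.996132

0.996132


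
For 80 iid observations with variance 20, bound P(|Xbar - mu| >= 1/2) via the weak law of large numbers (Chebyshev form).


Var(Xbar) = Var(X)/n = 20/80
Chebyshev: P(|Xbar-mu| >= 1/2) <= Var(Xbar)/(1/2)^2 = (1/4)/(1/4) = 1

1


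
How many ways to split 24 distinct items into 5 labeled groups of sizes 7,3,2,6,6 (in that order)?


24! = 620448401733239439360000
Denominator: 7!=5040 * 3!=6 * 2!=2 * 6!=720 * 6!=720
Coefficient = 620448401733239439360000 / 31352832000 = 19789229940480

19789229940480


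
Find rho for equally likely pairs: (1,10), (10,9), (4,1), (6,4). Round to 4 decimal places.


Cov(X,Y) = 0.5000, Var(X) = 10.6875, Var(Y) = 13.5000
rho = Cov/(sqrt(VarX)*sqrt(VarY)) = 0.0416

0.0416


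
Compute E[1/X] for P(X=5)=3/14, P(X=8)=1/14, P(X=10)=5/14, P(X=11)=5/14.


E[1/X] = sum(g(x)*P(x))
= 1/5*3/14 + 1/8*1/14 + 1/10*5/14 + 1/11*5/14
= 739/6160

739/6160


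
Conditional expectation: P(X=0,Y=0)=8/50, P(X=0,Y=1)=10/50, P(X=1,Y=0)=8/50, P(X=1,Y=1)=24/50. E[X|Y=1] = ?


P(Y=1) = 34/50
E[X|Y=1] = (0*10 + 1*24)/34 = 24/34 = 12/17

12/17


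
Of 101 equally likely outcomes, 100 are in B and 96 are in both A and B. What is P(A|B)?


P(A|B) = P(A∩B)/P(B) = (96/101)/(100/101) = 96/100 = 24/25

24/25


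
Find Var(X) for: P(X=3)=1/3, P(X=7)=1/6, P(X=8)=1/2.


E[X] = 37/6, E[X^2] = 259/6
Var(X) = E[X^2] - (E[X])^2 = 259/6 - (37/6)^2 = 185/36

185/36


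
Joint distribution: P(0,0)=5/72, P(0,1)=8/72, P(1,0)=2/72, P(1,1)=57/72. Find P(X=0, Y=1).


Read from table: P(X=0, Y=1) = 8/72 = 1/9

1/9


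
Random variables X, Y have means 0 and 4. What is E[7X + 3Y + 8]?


E[7X + 3Y + 8] = 7*E[X] + 3*E[Y] + 8
= (7)*(0) + (3)*(4) + (8)
= 0 + 12 + 8 = 20

20


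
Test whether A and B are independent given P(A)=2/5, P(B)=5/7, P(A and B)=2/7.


P(A)*P(B) = 2/5*5/7 = 2/7
P(A∩B) = 2/7, which equals P(A)P(B), so independent

Yes, A and B are independent


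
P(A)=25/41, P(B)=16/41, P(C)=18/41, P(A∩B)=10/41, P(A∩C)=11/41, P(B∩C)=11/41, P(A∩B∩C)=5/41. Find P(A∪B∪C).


P(A∪B∪C) = P(A)+P(B)+P(C) - P(AB)-P(AC)-P(BC) + P(ABC)
= 25/41+16/41+18/41 - 10/41-11/41-11/41 + 5/41
= 32/41

32/41


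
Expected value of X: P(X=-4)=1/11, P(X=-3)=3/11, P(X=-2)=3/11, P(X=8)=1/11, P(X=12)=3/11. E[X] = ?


E[X] = sum(x * P(x))
= -4*1/11 - 3*3/11 - 2*3/11 + 8*1/11 + 12*3/11
= 25/11

25/11


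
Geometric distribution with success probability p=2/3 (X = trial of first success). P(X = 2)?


P(X=2) = (1-p)^1 * p = (1/3)^1 * 2/3
= 1/3 * 2/3 = 2/9

2/9


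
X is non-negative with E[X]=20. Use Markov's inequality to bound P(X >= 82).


Markov: P(X >= a) <= E[X]/a
P(X >= 82) <= 20/82 = 10/41

10/41


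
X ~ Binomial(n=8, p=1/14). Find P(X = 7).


P(X=7) = C(8,7) * p^7 * (1-p)^1
= 8 * 1/105413504 * 13/14
= 13/184473632

13/184473632


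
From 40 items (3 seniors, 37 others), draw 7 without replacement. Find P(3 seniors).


P(X=3) = C(3,3)*C(37,4) / C(40,7)
= 1*66045 / 18643560
= 66045/18643560 = 7/1976

7/1976


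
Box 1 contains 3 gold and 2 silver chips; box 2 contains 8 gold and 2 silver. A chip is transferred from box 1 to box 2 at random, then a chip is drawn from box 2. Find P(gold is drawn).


P(transfer gold) = 3/5; P(transfer silver) = 2/5
If gold transferred: Urn II has 9 gold of 11, so P(gold|gold moved) = 9/11
If silver transferred: Urn II has 8 gold of 11, so P(gold|silver moved) = 8/11
By total probability: P(gold) = 3/5*9/11 + 2/5*8/11 = 43/55

43/55


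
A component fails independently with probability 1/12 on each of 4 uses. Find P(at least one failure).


P(at least one) = 1 - P(none)
P(none) = (1 - 1/12)^4 = (11/12)^4 = 14641/20736
P(at least one) = 1 - 14641/20736 = 6095/20736

6095/20736


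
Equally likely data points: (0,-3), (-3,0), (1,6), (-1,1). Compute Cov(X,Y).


E[X]=-3/4, E[Y]=1, E[XY]=5/4
Cov(X,Y) = E[XY] - E[X]E[Y] = 5/4 + 3/4*1 = 2

2


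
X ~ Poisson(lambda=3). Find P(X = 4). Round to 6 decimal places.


P(X=4) = e^(-3) * 3^4 / 4!
≈ 0.04978706837 * 81 / 24
≈ 0.168031

0.168031


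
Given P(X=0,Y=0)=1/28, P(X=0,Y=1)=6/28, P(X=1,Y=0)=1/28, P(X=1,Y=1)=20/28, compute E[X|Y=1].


P(Y=1) = 26/28
E[X|Y=1] = (0*6 + 1*20)/26 = 20/26 = 10/13

10/13


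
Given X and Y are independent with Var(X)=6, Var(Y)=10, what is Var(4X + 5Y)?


Independence => Cov(X,Y)=0
Var(4X + 5Y) = 4^2*Var(X) + 5^2*Var(Y)
= 16*6 + 25*10 = 346

346


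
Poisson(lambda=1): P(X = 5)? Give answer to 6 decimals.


P(X=5) = e^(-1) * 1^5 / 5!
≈ 0.3678794412 * 1 / 120
≈ 0.003066

0.003066


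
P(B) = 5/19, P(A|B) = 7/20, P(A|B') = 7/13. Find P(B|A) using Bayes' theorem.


P(A) = P(A|B)P(B) + P(A|B')P(B') = 7/20*5/19 + 7/13*14/19 = 483/988
P(B|A) = P(A|B)P(B)/P(A) = (7/76)/(483/988) = 13/69

13/69


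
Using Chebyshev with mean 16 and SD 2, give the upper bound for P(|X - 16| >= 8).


k = 8/2 = 4
Chebyshev: P(|X-mu| >= k*sigma) <= 1/k^2 = 1/4^2 = 1/16

1/16


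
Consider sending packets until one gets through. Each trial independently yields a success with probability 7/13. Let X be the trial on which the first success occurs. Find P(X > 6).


P(X > 6) = P(first 6 trials all fail) = (1-p)^6 = (6/13)^6 = 46656/4826809

46656/4826809


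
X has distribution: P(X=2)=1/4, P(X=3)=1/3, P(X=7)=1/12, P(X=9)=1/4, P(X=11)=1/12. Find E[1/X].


E[1/X] = sum(g(x)*P(x))
= 1/2*1/4 + 1/3*1/3 + 1/7*1/12 + 1/9*1/4 + 1/11*1/12
= 1571/5544

1571/5544


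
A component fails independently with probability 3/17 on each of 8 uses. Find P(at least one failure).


P(at least one) = 1 - P(none)
P(none) = (1 - 3/17)^8 = (14/17)^8 = 1475789056/6975757441
P(at least one) = 1 - 1475789056/6975757441 = 5499968385/6975757441

5499968385/6975757441


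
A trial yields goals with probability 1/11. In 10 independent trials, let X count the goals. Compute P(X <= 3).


P(X<=3) = P(X=0) + P(X=1) + P(X=2) + P(X=3)
= 10000000000/25937424601 + 10000000000/25937424601 + 4500000000/25937424601 + 1200000000/25937424601
= 25700000000/25937424601

25700000000/25937424601


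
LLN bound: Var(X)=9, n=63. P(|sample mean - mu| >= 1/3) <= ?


Var(Xbar) = Var(X)/n = 9/63
Chebyshev: P(|Xbar-mu| >= 1/3) <= Var(Xbar)/(1/3)^2 = (1/7)/(1/9) = 9/7
Bound exceeds 1, so trivial bound: 1

1


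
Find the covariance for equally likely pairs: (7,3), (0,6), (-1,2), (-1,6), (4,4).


E[X]=9/5, E[Y]=21/5, E[XY]=29/5
Cov(X,Y) = E[XY] - E[X]E[Y] = 29/5 - 9/5*21/5 = -44/25

-44/25


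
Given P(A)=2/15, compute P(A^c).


P(A') = 1 - P(A) = 1 - 2/15 = 13/15

13/15


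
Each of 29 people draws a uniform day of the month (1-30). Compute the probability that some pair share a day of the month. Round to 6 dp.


P(all different) = prod((30-i)/30 for i=0..28) = 0.000000
P(at least one match) = 1 - 0.000000 = 1.000000

1.000000


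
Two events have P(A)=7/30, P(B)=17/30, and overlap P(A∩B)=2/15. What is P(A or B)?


P(A∪B) = P(A) + P(B) - P(A∩B)
= 7/30 + 17/30 - 2/15 = 2/3

2/3


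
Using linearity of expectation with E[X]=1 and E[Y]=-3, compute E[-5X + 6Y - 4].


E[-5X + 6Y - 4] = -5*E[X] + 6*E[Y] - 4
= (-5)*(1) + (6)*(-3) + (-4)
= -5 - 18 - 4 = -27

-27


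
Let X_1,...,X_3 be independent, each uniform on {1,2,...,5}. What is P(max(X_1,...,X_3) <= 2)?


P(max <= 2) = P(all X_i <= 2) = (P(X_1 <= 2))^3
= (2/5)^3 = 8/125

8/125


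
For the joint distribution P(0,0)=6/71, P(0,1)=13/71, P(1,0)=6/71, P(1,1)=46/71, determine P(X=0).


P(X=0) = P(0,0)+P(0,1) = 6/71 + 13/71 = 19/71

19/71


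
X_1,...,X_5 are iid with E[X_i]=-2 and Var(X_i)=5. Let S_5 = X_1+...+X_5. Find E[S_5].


E[S_n] = n*E[X_1] = 5*-2 = -10

-10


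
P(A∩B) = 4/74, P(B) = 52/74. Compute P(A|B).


P(A|B) = P(A∩B)/P(B) = (4/74)/(52/74) = 4/52 = 1/13

1/13
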